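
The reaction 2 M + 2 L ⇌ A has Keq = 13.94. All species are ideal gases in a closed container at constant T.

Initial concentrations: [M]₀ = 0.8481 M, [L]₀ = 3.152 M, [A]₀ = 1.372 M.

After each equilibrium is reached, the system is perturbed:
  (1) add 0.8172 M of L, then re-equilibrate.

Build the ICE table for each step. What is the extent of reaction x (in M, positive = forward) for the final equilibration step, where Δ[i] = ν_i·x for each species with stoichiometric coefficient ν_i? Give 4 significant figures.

Q₀ = 0.192 vs Keq = 13.94 ⇒ Q<K, forward
Step 1:
                    M           L           A
  Initial      0.8481       3.152       1.372
  Change      -0.7044     -0.7044      0.3522
  Equil        0.1437       2.448       1.724
  solve Keq expr → x = 0.3522; check Q = 13.94
Then add 0.8172 M of L.
Step 2:
                    M           L           A
  Initial      0.1437       3.265       1.724
  Change     -0.03428    -0.03428     0.01714
  Equil        0.1094       3.231       1.741
  solve Keq expr → x = 0.01714; check Q = 13.94

x = 0.01714 M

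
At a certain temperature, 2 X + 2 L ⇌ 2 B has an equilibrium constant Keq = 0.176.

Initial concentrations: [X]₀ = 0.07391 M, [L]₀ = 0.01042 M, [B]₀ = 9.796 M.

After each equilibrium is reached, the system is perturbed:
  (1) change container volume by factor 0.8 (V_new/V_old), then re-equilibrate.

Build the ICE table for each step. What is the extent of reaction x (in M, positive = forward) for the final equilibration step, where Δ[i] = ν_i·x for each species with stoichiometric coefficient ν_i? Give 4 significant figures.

Q₀ = 1.6179e+08 vs Keq = 0.176 ⇒ Q>K, reverse
Step 1:
                    X           L           B
  Initial     0.07391     0.01042       9.796
  Change        3.753       3.753      -3.753
  Equil         3.827       3.764       6.043
  solve Keq expr → x = -1.877; check Q = 0.176
Then change container volume by factor 0.8 (V_new/V_old).
Step 2:
                    X           L           B
  Initial       4.784       4.705       7.553
  Change      -0.3921     -0.3921      0.3921
  Equil         4.392       4.312       7.946
  solve Keq expr → x = 0.196; check Q = 0.176

x = 0.196 M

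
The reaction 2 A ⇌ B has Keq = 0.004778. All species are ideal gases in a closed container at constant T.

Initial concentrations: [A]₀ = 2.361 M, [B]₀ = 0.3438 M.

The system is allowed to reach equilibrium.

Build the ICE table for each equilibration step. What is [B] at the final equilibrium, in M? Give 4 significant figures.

[B]_eq = 0.04199 M

Q₀ = 0.06168 vs Keq = 0.004778 ⇒ Q>K, reverse
Step 1:
                  A         B
  Initial     2.361    0.3438
  Change     0.6036   -0.3018
  Equil       2.965   0.04199
  solve Keq expr → x = -0.3018; check Q = 0.004778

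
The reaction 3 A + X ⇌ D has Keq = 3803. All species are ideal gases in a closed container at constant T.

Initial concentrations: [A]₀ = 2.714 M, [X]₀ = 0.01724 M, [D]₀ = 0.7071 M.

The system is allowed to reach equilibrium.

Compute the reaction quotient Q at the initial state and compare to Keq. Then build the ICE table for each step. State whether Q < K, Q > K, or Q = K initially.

Q₀ = 2.052; Q < K (proceeds forward)

Q₀ = 2.052 vs Keq = 3803 ⇒ Q<K, forward
Step 1:
                  A         X         D
  Initial     2.714   0.01724    0.7071
  Change   -0.05169  -0.01723   0.01723
  Equil       2.662 1.0093e-05    0.7243
  solve Keq expr → x = 0.01723; check Q = 3803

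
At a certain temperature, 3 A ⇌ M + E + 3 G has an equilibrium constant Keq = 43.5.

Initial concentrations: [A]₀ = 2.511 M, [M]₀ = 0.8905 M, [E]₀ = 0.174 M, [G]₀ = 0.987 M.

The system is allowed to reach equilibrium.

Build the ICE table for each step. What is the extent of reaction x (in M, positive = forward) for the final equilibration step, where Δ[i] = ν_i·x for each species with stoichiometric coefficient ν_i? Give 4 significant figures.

Q₀ = 0.00941 vs Keq = 43.5 ⇒ Q<K, forward
Step 1:
                   A          M          E          G
  init         2.511     0.8905      0.174      0.987
  Δ           -1.719     0.5729     0.5729      1.719
  eq          0.7924      1.463     0.7469      2.706
  solve Keq expr → x = 0.5729; check Q = 43.5

x = 0.5729 M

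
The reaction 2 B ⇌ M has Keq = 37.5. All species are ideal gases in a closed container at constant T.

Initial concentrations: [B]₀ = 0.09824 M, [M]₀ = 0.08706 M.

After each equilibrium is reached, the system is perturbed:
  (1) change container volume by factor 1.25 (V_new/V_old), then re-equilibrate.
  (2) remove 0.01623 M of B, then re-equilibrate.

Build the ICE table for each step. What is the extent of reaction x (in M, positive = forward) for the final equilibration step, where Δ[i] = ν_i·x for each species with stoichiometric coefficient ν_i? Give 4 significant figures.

x = -0.0071 M

Q₀ = 9.021 vs Keq = 37.5 ⇒ Q<K, forward
Step 1:
                    B           M
  I           0.09824     0.08706
  C          -0.04428     0.02214
  E           0.05396      0.1092
  solve Keq expr → x = 0.02214; check Q = 37.5
Then change container volume by factor 1.25 (V_new/V_old).
Step 2:
                    B           M
  I           0.04317     0.08736
  C          0.004474   -0.002237
  E           0.04764     0.08512
  solve Keq expr → x = -0.002237; check Q = 37.5
Then remove 0.01623 M of B.
Step 3:
                    B           M
  I           0.03141     0.08512
  C            0.0142     -0.0071
  E           0.04561     0.07802
  solve Keq expr → x = -0.0071; check Q = 37.5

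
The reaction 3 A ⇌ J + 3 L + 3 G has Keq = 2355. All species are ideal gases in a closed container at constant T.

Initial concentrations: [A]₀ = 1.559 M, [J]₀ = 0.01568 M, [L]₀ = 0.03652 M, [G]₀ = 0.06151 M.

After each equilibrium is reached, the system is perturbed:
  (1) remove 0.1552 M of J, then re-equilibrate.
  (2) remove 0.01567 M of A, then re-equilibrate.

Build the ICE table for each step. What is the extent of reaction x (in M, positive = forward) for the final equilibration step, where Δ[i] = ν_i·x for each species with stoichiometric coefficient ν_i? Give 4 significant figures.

Q₀ = 4.6907e-11 vs Keq = 2355 ⇒ Q<K, forward
Step 1:
                    A           J           L           G
  Initial       1.559     0.01568     0.03652     0.06151
  Change       -1.429      0.4764       1.429       1.429
  Equil        0.1297      0.4921       1.466       1.491
  solve Keq expr → x = 0.4764; check Q = 2355
Then remove 0.1552 M of J.
Step 2:
                    A           J           L           G
  Initial      0.1297      0.3369       1.466       1.491
  Change     -0.01289    0.004297     0.01289     0.01289
  Equil        0.1168      0.3412       1.479       1.504
  solve Keq expr → x = 0.004297; check Q = 2355
Then remove 0.01567 M of A.
Step 3:
                    A           J           L           G
  Initial      0.1011      0.3412       1.479       1.504
  Change      0.01313   -0.004377    -0.01313    -0.01313
  Equil        0.1142      0.3368       1.466       1.491
  solve Keq expr → x = -0.004377; check Q = 2355

x = -0.004377 M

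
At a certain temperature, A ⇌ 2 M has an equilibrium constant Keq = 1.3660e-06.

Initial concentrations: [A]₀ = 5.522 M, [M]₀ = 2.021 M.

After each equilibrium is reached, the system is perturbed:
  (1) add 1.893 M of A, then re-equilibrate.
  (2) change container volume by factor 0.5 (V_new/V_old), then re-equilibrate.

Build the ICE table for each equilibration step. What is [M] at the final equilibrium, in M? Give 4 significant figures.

Q₀ = 0.7397 vs Keq = 1.3660e-06 ⇒ Q>K, reverse
Step 1:
                  A         M
  init        5.522     2.021
  Δ           1.009    -2.018
  eq          6.531  0.002987
  solve Keq expr → x = -1.009; check Q = 1.3660e-06
Then add 1.893 M of A.
Step 2:
                  A         M
  init        8.424  0.002987
  Δ       -2.0266e-04 4.0532e-04
  eq          8.424  0.003392
  solve Keq expr → x = 2.0266e-04; check Q = 1.3660e-06
Then change container volume by factor 0.5 (V_new/V_old).
Step 3:
                  A         M
  init        16.85  0.006784
  Δ       9.9348e-04 -0.001987
  eq          16.85  0.004797
  solve Keq expr → x = -9.9348e-04; check Q = 1.3660e-06

[M]_eq = 0.004797 M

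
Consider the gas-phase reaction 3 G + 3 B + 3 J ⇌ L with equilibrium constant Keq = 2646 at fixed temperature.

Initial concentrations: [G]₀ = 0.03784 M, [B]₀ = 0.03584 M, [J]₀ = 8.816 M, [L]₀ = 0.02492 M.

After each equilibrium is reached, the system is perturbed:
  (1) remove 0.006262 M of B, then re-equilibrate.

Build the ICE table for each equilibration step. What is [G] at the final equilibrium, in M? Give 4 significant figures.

Q₀ = 1.4581e+04 vs Keq = 2646 ⇒ Q>K, reverse
Step 1:
                    G           B           J           L
  Initial     0.03784     0.03584       8.816     0.02492
  Change      0.01082     0.01082     0.01082   -0.003608
  Equil       0.04866     0.04666       8.827     0.02131
  solve Keq expr → x = -0.003608; check Q = 2646
Then remove 0.006262 M of B.
Step 2:
                    G           B           J           L
  Initial     0.04866      0.0404       8.827     0.02131
  Change     0.002923    0.002923    0.002923 -9.7421e-04
  Equil       0.05159     0.04333        8.83     0.02034
  solve Keq expr → x = -9.7421e-04; check Q = 2646

[G]_eq = 0.05159 M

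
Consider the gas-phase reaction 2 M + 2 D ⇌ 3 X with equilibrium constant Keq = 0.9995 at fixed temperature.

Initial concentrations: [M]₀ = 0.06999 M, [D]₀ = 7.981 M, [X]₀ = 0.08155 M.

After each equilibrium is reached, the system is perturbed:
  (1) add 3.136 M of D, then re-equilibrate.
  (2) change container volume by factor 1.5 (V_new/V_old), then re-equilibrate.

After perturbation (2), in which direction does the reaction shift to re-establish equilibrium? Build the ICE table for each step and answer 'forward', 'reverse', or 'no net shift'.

Direction: reverse

Q₀ = 0.001738 vs Keq = 0.9995 ⇒ Q<K, forward
Step 1:
                   M          D          X
  init       0.06999      7.981    0.08155
  Δ         -0.06091   -0.06091    0.09136
  eq        0.009081       7.92     0.1729
  solve Keq expr → x = 0.03045; check Q = 0.9995
Then add 3.136 M of D.
Step 2:
                   M          D          X
  init      0.009081      11.06     0.1729
  Δ        -0.002372  -0.002372   0.003559
  eq        0.006708      11.05     0.1765
  solve Keq expr → x = 0.001186; check Q = 0.9995
Then change container volume by factor 1.5 (V_new/V_old).
Step 3:
                   M          D          X
  init      0.004472      7.369     0.1176
  Δ       9.0946e-04 9.0946e-04  -0.001364
  eq        0.005382       7.37     0.1163
  solve Keq expr → x = -4.5473e-04; check Q = 0.9995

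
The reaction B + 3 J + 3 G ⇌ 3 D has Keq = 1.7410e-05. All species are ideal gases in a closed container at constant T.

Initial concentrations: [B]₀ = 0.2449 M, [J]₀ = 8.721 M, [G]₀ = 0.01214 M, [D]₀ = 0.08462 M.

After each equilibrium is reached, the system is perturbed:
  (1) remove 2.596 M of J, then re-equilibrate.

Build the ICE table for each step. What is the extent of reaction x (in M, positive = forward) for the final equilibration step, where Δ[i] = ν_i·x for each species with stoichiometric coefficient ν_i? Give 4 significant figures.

Q₀ = 2.085 vs Keq = 1.7410e-05 ⇒ Q>K, reverse
Step 1:
                  B         J         G         D
  init       0.2449     8.721   0.01214   0.08462
  Δ         0.02407   0.07221   0.07221  -0.07221
  eq          0.269     8.793   0.08435   0.01241
  solve Keq expr → x = -0.02407; check Q = 1.7410e-05
Then remove 2.596 M of J.
Step 2:
                  B         J         G         D
  init        0.269     6.197   0.08435   0.01241
  Δ        0.001101  0.003304  0.003304 -0.003304
  eq         0.2701     6.201   0.08765  0.009105
  solve Keq expr → x = -0.001101; check Q = 1.7410e-05

x = -0.001101 M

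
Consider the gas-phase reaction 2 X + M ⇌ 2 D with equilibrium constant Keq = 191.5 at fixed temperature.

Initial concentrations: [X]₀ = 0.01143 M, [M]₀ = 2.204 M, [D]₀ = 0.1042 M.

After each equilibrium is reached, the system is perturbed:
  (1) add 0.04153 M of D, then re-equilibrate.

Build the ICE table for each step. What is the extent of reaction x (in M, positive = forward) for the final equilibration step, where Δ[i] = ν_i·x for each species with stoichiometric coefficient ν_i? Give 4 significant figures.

x = -9.6370e-04 M

Q₀ = 37.71 vs Keq = 191.5 ⇒ Q<K, forward
Step 1:
                   X          M          D
  Initial    0.01143      2.204     0.1042
  Change   -0.006059   -0.00303   0.006059
  Equil     0.005371      2.201     0.1103
  solve Keq expr → x = 0.00303; check Q = 191.5
Then add 0.04153 M of D.
Step 2:
                   X          M          D
  Initial   0.005371      2.201     0.1518
  Change    0.001927 9.6370e-04  -0.001927
  Equil     0.007298      2.202     0.1499
  solve Keq expr → x = -9.6370e-04; check Q = 191.5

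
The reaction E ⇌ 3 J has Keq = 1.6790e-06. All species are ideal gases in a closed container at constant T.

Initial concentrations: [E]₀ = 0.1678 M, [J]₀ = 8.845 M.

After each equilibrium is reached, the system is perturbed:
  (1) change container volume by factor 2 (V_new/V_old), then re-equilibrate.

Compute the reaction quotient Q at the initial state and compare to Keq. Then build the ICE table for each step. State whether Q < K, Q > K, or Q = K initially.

Q₀ = 4124 vs Keq = 1.6790e-06 ⇒ Q>K, reverse
Step 1:
                  E         J
  I          0.1678     8.845
  C           2.943    -8.828
  E            3.11   0.01735
  solve Keq expr → x = -2.943; check Q = 1.6790e-06
Then change container volume by factor 2 (V_new/V_old).
Step 2:
                  E         J
  I           1.555  0.008675
  C       -0.001697  0.005091
  E           1.553   0.01377
  solve Keq expr → x = 0.001697; check Q = 1.6790e-06

Q₀ = 4124; Q > K (proceeds reverse)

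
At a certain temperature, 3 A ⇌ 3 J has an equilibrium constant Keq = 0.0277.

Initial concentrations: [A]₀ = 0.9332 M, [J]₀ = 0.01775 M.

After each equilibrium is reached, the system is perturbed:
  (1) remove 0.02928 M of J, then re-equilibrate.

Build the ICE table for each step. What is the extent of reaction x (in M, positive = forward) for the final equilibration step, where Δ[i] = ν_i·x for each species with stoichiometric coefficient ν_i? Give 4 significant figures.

x = 0.007493 M

Q₀ = 6.8813e-06 vs Keq = 0.0277 ⇒ Q<K, forward
Step 1:
                   A          J
  I           0.9332    0.01775
  C          -0.2031     0.2031
  E           0.7301     0.2209
  solve Keq expr → x = 0.06771; check Q = 0.0277
Then remove 0.02928 M of J.
Step 2:
                   A          J
  I           0.7301     0.1916
  C         -0.02248    0.02248
  E           0.7076     0.2141
  solve Keq expr → x = 0.007493; check Q = 0.0277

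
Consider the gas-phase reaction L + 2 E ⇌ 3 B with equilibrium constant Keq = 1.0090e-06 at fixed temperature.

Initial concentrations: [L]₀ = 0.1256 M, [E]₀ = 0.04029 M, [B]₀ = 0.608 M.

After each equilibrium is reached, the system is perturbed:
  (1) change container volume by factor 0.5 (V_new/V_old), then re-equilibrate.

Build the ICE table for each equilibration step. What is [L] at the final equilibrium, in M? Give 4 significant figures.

[L]_eq = 0.6539 M

Q₀ = 1102 vs Keq = 1.0090e-06 ⇒ Q>K, reverse
Step 1:
                    L           E           B
  Initial      0.1256     0.04029       0.608
  Change       0.2013      0.4027      -0.604
  Equil        0.3269      0.4429    0.004015
  solve Keq expr → x = -0.2013; check Q = 1.0090e-06
Then change container volume by factor 0.5 (V_new/V_old).
Step 2:
                    L           E           B
  Initial      0.6539      0.8859     0.00803
  Change            0           0           0
  Equil        0.6539      0.8859     0.00803
  solve Keq expr → x = 0; check Q = 1.0090e-06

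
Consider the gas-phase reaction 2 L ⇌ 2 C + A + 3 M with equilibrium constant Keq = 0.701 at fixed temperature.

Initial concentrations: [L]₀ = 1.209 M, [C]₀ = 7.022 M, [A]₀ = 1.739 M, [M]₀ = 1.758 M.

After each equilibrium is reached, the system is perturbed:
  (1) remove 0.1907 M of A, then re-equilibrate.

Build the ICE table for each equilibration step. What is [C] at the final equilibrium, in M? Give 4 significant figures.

[C]_eq = 6.131 M

Q₀ = 318.7 vs Keq = 0.701 ⇒ Q>K, reverse
Step 1:
                    L           C           A           M
  Initial       1.209       7.022       1.739       1.758
  Change        0.904      -0.904      -0.452      -1.356
  Equil         2.113       6.118       1.287       0.402
  solve Keq expr → x = -0.452; check Q = 0.701
Then remove 0.1907 M of A.
Step 2:
                    L           C           A           M
  Initial       2.113       6.118       1.096       0.402
  Change     -0.01266     0.01266     0.00633     0.01899
  Equil           2.1       6.131       1.103       0.421
  solve Keq expr → x = 0.00633; check Q = 0.701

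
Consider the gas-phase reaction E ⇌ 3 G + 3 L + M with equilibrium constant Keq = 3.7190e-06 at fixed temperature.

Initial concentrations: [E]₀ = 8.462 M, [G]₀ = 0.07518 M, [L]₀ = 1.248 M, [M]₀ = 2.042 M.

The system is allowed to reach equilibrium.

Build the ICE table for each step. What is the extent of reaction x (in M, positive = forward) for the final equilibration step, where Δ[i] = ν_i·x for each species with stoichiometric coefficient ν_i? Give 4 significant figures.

Q₀ = 1.9931e-04 vs Keq = 3.7190e-06 ⇒ Q>K, reverse
Step 1:
                  E         G         L         M
  init        8.462   0.07518     1.248     2.042
  Δ         0.01809  -0.05426  -0.05426  -0.01809
  eq           8.48   0.02092     1.194     2.024
  solve Keq expr → x = -0.01809; check Q = 3.7190e-06

x = -0.01809 M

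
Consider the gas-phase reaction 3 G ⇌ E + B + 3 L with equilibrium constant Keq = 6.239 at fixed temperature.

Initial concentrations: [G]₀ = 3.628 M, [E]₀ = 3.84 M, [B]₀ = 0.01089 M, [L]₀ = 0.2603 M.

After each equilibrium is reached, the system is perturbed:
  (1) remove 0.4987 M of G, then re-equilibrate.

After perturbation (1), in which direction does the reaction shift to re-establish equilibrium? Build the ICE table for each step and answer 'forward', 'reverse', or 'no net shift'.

Q₀ = 1.5445e-05 vs Keq = 6.239 ⇒ Q<K, forward
Step 1:
                  G         E         B         L
  Initial     3.628      3.84   0.01089    0.2603
  Change     -1.928    0.6425    0.6425     1.928
  Equil         1.7     4.483    0.6534     2.188
  solve Keq expr → x = 0.6425; check Q = 6.239
Then remove 0.4987 M of G.
Step 2:
                  G         E         B         L
  Initial     1.202     4.483    0.6534     2.188
  Change     0.2395  -0.07984  -0.07984   -0.2395
  Equil       1.441     4.403    0.5736     1.948
  solve Keq expr → x = -0.07984; check Q = 6.239

Direction: reverse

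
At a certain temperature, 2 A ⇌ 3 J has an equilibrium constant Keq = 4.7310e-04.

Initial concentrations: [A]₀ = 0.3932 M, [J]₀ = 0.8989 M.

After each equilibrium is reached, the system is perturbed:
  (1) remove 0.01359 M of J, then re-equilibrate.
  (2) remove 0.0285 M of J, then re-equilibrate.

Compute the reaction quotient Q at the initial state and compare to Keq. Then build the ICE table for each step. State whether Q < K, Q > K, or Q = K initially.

Q₀ = 4.698 vs Keq = 4.7310e-04 ⇒ Q>K, reverse
Step 1:
                  A         J
  init       0.3932    0.8989
  Δ          0.5493    -0.824
  eq         0.9425   0.07491
  solve Keq expr → x = -0.2747; check Q = 4.7310e-04
Then remove 0.01359 M of J.
Step 2:
                  A         J
  init       0.9425   0.06132
  Δ        -0.00875   0.01313
  eq         0.9338   0.07444
  solve Keq expr → x = 0.004375; check Q = 4.7310e-04
Then remove 0.0285 M of J.
Step 3:
                  A         J
  init       0.9338   0.04594
  Δ        -0.01835   0.02752
  eq         0.9154   0.07346
  solve Keq expr → x = 0.009174; check Q = 4.7310e-04

Q₀ = 4.698; Q > K (proceeds reverse)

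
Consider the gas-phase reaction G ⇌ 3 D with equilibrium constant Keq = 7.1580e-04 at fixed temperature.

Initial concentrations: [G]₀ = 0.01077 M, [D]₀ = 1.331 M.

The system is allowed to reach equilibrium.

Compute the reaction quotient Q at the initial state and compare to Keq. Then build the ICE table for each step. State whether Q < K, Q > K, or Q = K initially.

Q₀ = 218.9; Q > K (proceeds reverse)

Q₀ = 218.9 vs Keq = 7.1580e-04 ⇒ Q>K, reverse
Step 1:
                  G         D
  Initial   0.01077     1.331
  Change     0.4211    -1.263
  Equil      0.4319   0.06762
  solve Keq expr → x = -0.4211; check Q = 7.1580e-04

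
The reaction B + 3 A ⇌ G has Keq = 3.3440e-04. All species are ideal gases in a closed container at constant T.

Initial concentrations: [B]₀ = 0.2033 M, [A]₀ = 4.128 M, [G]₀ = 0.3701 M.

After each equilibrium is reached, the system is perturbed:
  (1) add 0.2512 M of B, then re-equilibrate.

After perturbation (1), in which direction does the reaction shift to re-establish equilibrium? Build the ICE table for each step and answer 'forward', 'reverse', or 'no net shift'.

Q₀ = 0.02588 vs Keq = 3.3440e-04 ⇒ Q>K, reverse
Step 1:
                    B           A           G
  Initial      0.2033       4.128      0.3701
  Change       0.3449       1.035     -0.3449
  Equil        0.5482       5.163     0.02522
  solve Keq expr → x = -0.3449; check Q = 3.3440e-04
Then add 0.2512 M of B.
Step 2:
                    B           A           G
  Initial      0.7994       5.163     0.02522
  Change     -0.01042    -0.03127     0.01042
  Equil         0.789       5.131     0.03565
  solve Keq expr → x = 0.01042; check Q = 3.3440e-04

Direction: forward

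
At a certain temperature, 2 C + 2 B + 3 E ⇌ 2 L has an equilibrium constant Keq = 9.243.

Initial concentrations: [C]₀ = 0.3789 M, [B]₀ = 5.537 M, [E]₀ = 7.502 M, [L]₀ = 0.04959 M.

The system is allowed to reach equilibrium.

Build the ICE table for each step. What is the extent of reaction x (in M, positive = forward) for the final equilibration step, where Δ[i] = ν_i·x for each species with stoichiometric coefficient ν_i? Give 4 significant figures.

x = 0.1887 M

Q₀ = 1.3233e-06 vs Keq = 9.243 ⇒ Q<K, forward
Step 1:
                  C         B         E         L
  Initial    0.3789     5.537     7.502   0.04959
  Change    -0.3774   -0.3774   -0.5661    0.3774
  Equil     0.00149      5.16     6.936     0.427
  solve Keq expr → x = 0.1887; check Q = 9.243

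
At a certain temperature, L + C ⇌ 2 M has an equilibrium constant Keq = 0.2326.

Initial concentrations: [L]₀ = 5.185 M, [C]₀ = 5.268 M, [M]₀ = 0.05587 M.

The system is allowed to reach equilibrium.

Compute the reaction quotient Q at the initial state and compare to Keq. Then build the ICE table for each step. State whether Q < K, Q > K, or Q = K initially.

Q₀ = 1.1428e-04 vs Keq = 0.2326 ⇒ Q<K, forward
Step 1:
                    L           C           M
  I             5.185       5.268     0.05587
  C           -0.9929     -0.9929       1.986
  E             4.192       4.275       2.042
  solve Keq expr → x = 0.9929; check Q = 0.2326

Q₀ = 1.1428e-04; Q < K (proceeds forward)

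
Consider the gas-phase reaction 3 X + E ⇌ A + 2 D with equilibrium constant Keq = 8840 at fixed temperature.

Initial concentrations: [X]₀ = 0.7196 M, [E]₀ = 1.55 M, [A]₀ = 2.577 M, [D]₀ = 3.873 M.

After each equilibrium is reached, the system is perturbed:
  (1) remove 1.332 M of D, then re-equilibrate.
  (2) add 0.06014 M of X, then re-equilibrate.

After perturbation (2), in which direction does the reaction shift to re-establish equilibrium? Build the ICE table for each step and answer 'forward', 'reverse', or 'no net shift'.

Q₀ = 66.93 vs Keq = 8840 ⇒ Q<K, forward
Step 1:
                   X          E          A          D
  init        0.7196       1.55      2.577      3.873
  Δ          -0.5591    -0.1864     0.1864     0.3728
  eq          0.1605      1.364      2.763      4.246
  solve Keq expr → x = 0.1864; check Q = 8840
Then remove 1.332 M of D.
Step 2:
                   X          E          A          D
  init        0.1605      1.364      2.763      2.914
  Δ         -0.03444   -0.01148    0.01148    0.02296
  eq           0.126      1.352      2.775      2.937
  solve Keq expr → x = 0.01148; check Q = 8840
Then add 0.06014 M of X.
Step 3:
                   X          E          A          D
  init        0.1862      1.352      2.775      2.937
  Δ         -0.05812   -0.01937    0.01937    0.03875
  eq          0.1281      1.333      2.794      2.975
  solve Keq expr → x = 0.01937; check Q = 8840

Direction: forward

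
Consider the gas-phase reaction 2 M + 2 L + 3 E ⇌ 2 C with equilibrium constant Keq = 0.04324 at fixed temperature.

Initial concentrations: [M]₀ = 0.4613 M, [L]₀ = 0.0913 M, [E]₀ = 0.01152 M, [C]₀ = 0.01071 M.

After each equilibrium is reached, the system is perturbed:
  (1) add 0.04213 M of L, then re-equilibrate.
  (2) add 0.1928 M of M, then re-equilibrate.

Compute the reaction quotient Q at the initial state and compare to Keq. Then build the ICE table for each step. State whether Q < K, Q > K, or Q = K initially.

Q₀ = 4.2297e+04 vs Keq = 0.04324 ⇒ Q>K, reverse
Step 1:
                    M           L           E           C
  I            0.4613      0.0913     0.01152     0.01071
  C           0.01066     0.01066       0.016    -0.01066
  E             0.472       0.102     0.02752  4.5676e-05
  solve Keq expr → x = -0.005332; check Q = 0.04324
Then add 0.04213 M of L.
Step 2:
                    M           L           E           C
  I             0.472      0.1441     0.02752  4.5676e-05
  C       -1.8763e-05 -1.8763e-05 -2.8144e-05  1.8763e-05
  E            0.4719      0.1441     0.02749  6.4439e-05
  solve Keq expr → x = 9.3813e-06; check Q = 0.04324
Then add 0.1928 M of M.
Step 3:
                    M           L           E           C
  I            0.6647      0.1441     0.02749  6.4439e-05
  C       -2.6111e-05 -2.6111e-05 -3.9166e-05  2.6111e-05
  E            0.6647       0.144     0.02745  9.0550e-05
  solve Keq expr → x = 1.3055e-05; check Q = 0.04324

Q₀ = 4.2297e+04; Q > K (proceeds reverse)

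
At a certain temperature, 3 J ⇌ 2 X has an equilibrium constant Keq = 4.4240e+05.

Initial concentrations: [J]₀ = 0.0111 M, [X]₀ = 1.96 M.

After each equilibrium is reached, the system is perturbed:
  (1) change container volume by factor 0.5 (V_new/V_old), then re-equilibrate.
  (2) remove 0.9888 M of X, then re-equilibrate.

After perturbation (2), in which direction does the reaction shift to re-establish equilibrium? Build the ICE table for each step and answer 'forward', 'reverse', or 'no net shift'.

Direction: forward

Q₀ = 2.8089e+06 vs Keq = 4.4240e+05 ⇒ Q>K, reverse
Step 1:
                    J           X
  Initial      0.0111        1.96
  Change      0.00941   -0.006273
  Equil       0.02051       1.954
  solve Keq expr → x = -0.003137; check Q = 4.4240e+05
Then change container volume by factor 0.5 (V_new/V_old).
Step 2:
                    J           X
  Initial     0.04102       3.907
  Change    -0.008431    0.005621
  Equil       0.03259       3.913
  solve Keq expr → x = 0.00281; check Q = 4.4240e+05
Then remove 0.9888 M of X.
Step 3:
                    J           X
  Initial     0.03259       2.924
  Change    -0.005728    0.003819
  Equil       0.02686       2.928
  solve Keq expr → x = 0.001909; check Q = 4.4240e+05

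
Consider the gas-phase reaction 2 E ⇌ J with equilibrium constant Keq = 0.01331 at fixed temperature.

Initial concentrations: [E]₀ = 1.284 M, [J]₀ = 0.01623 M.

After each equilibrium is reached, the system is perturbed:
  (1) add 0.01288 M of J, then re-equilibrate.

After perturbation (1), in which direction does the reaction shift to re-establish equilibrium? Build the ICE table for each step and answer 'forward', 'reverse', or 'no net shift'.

Direction: reverse

Q₀ = 0.009844 vs Keq = 0.01331 ⇒ Q<K, forward
Step 1:
                    E           J
  Initial       1.284     0.01623
  Change      -0.0107    0.005349
  Equil         1.273     0.02158
  solve Keq expr → x = 0.005349; check Q = 0.01331
Then add 0.01288 M of J.
Step 2:
                    E           J
  Initial       1.273     0.03446
  Change      0.02411    -0.01206
  Equil         1.297      0.0224
  solve Keq expr → x = -0.01206; check Q = 0.01331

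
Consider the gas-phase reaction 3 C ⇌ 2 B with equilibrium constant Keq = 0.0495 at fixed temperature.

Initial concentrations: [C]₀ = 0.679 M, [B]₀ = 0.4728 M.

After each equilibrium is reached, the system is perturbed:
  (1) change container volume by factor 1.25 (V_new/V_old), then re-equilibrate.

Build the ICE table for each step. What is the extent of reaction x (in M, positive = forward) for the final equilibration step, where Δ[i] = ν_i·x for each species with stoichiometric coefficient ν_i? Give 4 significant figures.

Q₀ = 0.7141 vs Keq = 0.0495 ⇒ Q>K, reverse
Step 1:
                   C          B
  init         0.679     0.4728
  Δ           0.3572    -0.2381
  eq           1.036     0.2347
  solve Keq expr → x = -0.1191; check Q = 0.0495
Then change container volume by factor 1.25 (V_new/V_old).
Step 2:
                   C          B
  init         0.829     0.1877
  Δ          0.02038   -0.01359
  eq          0.8493     0.1741
  solve Keq expr → x = -0.006794; check Q = 0.0495

x = -0.006794 M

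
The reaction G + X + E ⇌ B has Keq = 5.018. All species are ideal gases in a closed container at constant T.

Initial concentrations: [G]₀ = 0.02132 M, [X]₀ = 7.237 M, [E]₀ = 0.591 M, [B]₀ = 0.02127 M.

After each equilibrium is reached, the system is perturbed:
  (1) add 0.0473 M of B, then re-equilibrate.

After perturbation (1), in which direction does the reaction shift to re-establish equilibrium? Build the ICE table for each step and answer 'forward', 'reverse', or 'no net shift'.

Direction: reverse

Q₀ = 0.2333 vs Keq = 5.018 ⇒ Q<K, forward
Step 1:
                    G           X           E           B
  init        0.02132       7.237       0.591     0.02127
  Δ          -0.01936    -0.01936    -0.01936     0.01936
  eq         0.001962       7.218      0.5716     0.04063
  solve Keq expr → x = 0.01936; check Q = 5.018
Then add 0.0473 M of B.
Step 2:
                    G           X           E           B
  init       0.001962       7.218      0.5716     0.08793
  Δ          0.002163    0.002163    0.002163   -0.002163
  eq         0.004126        7.22      0.5738     0.08576
  solve Keq expr → x = -0.002163; check Q = 5.018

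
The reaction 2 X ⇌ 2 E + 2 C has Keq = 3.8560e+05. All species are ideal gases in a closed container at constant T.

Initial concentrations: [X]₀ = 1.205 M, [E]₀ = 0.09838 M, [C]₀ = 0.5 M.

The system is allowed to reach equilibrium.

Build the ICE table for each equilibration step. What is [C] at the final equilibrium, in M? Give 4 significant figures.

[C]_eq = 1.701 M

Q₀ = 0.001666 vs Keq = 3.8560e+05 ⇒ Q<K, forward
Step 1:
                    X           E           C
  I             1.205     0.09838         0.5
  C            -1.201       1.201       1.201
  E          0.003561         1.3       1.701
  solve Keq expr → x = 0.6007; check Q = 3.8560e+05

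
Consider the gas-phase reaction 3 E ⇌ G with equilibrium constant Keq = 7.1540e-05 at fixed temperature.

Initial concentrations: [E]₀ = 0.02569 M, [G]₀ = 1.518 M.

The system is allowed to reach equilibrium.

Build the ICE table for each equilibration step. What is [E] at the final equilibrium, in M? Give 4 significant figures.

[E]_eq = 4.559 M

Q₀ = 8.9532e+04 vs Keq = 7.1540e-05 ⇒ Q>K, reverse
Step 1:
                    E           G
  init        0.02569       1.518
  Δ             4.534      -1.511
  eq            4.559     0.00678
  solve Keq expr → x = -1.511; check Q = 7.1540e-05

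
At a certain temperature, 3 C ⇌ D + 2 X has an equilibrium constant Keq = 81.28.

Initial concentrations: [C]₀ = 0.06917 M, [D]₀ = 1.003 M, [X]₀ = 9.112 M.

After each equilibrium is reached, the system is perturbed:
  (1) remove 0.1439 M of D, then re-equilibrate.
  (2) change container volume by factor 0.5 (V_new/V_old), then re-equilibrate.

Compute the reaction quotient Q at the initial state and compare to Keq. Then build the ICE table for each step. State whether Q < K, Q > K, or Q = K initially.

Q₀ = 2.5164e+05; Q > K (proceeds reverse)

Q₀ = 2.5164e+05 vs Keq = 81.28 ⇒ Q>K, reverse
Step 1:
                    C           D           X
  I           0.06917       1.003       9.112
  C            0.8038     -0.2679     -0.5358
  E            0.8729      0.7351       8.576
  solve Keq expr → x = -0.2679; check Q = 81.28
Then remove 0.1439 M of D.
Step 2:
                    C           D           X
  I            0.8729      0.5912       8.576
  C          -0.05123     0.01708     0.03415
  E            0.8217      0.6083        8.61
  solve Keq expr → x = 0.01708; check Q = 81.28
Then change container volume by factor 0.5 (V_new/V_old).
Step 3:
                    C           D           X
  I             1.643       1.217       17.22
  C                 0           0           0
  E             1.643       1.217       17.22
  solve Keq expr → x = 0; check Q = 81.28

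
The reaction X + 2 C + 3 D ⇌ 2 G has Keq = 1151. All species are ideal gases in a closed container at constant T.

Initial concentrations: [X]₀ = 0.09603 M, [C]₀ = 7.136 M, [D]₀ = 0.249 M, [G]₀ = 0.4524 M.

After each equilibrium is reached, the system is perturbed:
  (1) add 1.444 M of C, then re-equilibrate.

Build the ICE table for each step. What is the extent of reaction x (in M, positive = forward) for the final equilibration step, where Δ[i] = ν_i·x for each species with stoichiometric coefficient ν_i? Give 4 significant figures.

x = 0.001826 M

Q₀ = 2.711 vs Keq = 1151 ⇒ Q<K, forward
Step 1:
                    X           C           D           G
  init        0.09603       7.136       0.249      0.4524
  Δ          -0.06398      -0.128     -0.1919       0.128
  eq          0.03205       7.008     0.05707      0.5804
  solve Keq expr → x = 0.06398; check Q = 1151
Then add 1.444 M of C.
Step 2:
                    X           C           D           G
  init        0.03205       8.452     0.05707      0.5804
  Δ         -0.001826   -0.003651   -0.005477    0.003651
  eq          0.03023       8.448     0.05159       0.584
  solve Keq expr → x = 0.001826; check Q = 1151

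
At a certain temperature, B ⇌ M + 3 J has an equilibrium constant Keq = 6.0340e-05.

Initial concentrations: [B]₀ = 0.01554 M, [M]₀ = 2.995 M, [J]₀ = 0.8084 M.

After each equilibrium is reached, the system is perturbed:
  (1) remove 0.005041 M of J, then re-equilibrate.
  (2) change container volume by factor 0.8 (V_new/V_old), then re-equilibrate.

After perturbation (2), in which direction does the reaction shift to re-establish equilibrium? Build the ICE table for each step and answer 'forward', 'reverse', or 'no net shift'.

Direction: reverse

Q₀ = 101.8 vs Keq = 6.0340e-05 ⇒ Q>K, reverse
Step 1:
                    B           M           J
  init        0.01554       2.995      0.8084
  Δ            0.2634     -0.2634     -0.7901
  eq           0.2789       2.732     0.01833
  solve Keq expr → x = -0.2634; check Q = 6.0340e-05
Then remove 0.005041 M of J.
Step 2:
                    B           M           J
  init         0.2789       2.732     0.01329
  Δ         -0.001667    0.001667    0.005001
  eq           0.2772       2.733     0.01829
  solve Keq expr → x = 0.001667; check Q = 6.0340e-05
Then change container volume by factor 0.8 (V_new/V_old).
Step 3:
                    B           M           J
  init         0.3465       3.417     0.02286
  Δ          0.001515   -0.001515   -0.004544
  eq           0.3481       3.415     0.01832
  solve Keq expr → x = -0.001515; check Q = 6.0340e-05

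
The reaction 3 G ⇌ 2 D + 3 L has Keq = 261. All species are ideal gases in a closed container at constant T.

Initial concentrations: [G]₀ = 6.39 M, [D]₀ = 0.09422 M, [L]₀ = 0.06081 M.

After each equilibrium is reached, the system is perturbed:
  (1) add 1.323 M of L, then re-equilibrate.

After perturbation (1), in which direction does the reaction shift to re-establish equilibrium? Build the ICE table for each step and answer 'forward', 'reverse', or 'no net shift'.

Q₀ = 7.6508e-09 vs Keq = 261 ⇒ Q<K, forward
Step 1:
                    G           D           L
  I              6.39     0.09422     0.06081
  C             -4.74        3.16        4.74
  E              1.65       3.254       4.801
  solve Keq expr → x = 1.58; check Q = 261
Then add 1.323 M of L.
Step 2:
                    G           D           L
  I              1.65       3.254       6.124
  C            0.2805      -0.187     -0.2805
  E              1.93       3.067       5.843
  solve Keq expr → x = -0.09351; check Q = 261

Direction: reverse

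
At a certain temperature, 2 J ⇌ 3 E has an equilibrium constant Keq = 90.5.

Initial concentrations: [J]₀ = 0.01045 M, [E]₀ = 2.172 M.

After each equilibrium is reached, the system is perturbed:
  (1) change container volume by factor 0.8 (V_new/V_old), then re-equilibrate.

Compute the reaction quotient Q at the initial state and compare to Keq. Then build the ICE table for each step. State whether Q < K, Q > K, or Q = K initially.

Q₀ = 9.3831e+04; Q > K (proceeds reverse)

Q₀ = 9.3831e+04 vs Keq = 90.5 ⇒ Q>K, reverse
Step 1:
                    J           E
  init        0.01045       2.172
  Δ            0.2445     -0.3668
  eq            0.255       1.805
  solve Keq expr → x = -0.1223; check Q = 90.5
Then change container volume by factor 0.8 (V_new/V_old).
Step 2:
                    J           E
  init         0.3187       2.257
  Δ           0.02779    -0.04169
  eq           0.3465       2.215
  solve Keq expr → x = -0.0139; check Q = 90.5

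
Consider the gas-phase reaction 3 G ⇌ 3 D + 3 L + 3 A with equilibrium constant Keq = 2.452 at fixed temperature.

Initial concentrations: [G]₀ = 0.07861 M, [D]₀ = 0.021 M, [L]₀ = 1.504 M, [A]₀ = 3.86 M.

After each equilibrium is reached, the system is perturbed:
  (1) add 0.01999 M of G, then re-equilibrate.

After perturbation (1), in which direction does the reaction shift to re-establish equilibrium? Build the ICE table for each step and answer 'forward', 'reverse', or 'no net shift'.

Direction: forward

Q₀ = 3.73 vs Keq = 2.452 ⇒ Q>K, reverse
Step 1:
                    G           D           L           A
  init        0.07861       0.021       1.504        3.86
  Δ          0.002193   -0.002193   -0.002193   -0.002193
  eq           0.0808     0.01881       1.502       3.858
  solve Keq expr → x = -7.3108e-04; check Q = 2.452
Then add 0.01999 M of G.
Step 2:
                    G           D           L           A
  init         0.1008     0.01881       1.502       3.858
  Δ         -0.003711    0.003711    0.003711    0.003711
  eq          0.09708     0.02252       1.506       3.862
  solve Keq expr → x = 0.001237; check Q = 2.452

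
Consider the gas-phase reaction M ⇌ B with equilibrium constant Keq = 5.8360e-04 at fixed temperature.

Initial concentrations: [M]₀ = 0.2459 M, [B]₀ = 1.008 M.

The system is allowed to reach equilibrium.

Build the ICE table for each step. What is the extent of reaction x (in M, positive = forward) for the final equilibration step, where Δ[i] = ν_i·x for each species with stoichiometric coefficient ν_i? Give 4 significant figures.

Q₀ = 4.099 vs Keq = 5.8360e-04 ⇒ Q>K, reverse
Step 1:
                   M          B
  I           0.2459      1.008
  C            1.007     -1.007
  E            1.253 7.3135e-04
  solve Keq expr → x = -1.007; check Q = 5.8360e-04

x = -1.007 M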